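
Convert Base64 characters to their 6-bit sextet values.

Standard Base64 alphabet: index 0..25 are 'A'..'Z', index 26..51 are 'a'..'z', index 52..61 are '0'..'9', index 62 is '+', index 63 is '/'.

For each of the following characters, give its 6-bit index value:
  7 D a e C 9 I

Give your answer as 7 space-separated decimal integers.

Answer: 59 3 26 30 2 61 8

Derivation:
'7': 0..9 range, 52 + ord('7') − ord('0') = 59
'D': A..Z range, ord('D') − ord('A') = 3
'a': a..z range, 26 + ord('a') − ord('a') = 26
'e': a..z range, 26 + ord('e') − ord('a') = 30
'C': A..Z range, ord('C') − ord('A') = 2
'9': 0..9 range, 52 + ord('9') − ord('0') = 61
'I': A..Z range, ord('I') − ord('A') = 8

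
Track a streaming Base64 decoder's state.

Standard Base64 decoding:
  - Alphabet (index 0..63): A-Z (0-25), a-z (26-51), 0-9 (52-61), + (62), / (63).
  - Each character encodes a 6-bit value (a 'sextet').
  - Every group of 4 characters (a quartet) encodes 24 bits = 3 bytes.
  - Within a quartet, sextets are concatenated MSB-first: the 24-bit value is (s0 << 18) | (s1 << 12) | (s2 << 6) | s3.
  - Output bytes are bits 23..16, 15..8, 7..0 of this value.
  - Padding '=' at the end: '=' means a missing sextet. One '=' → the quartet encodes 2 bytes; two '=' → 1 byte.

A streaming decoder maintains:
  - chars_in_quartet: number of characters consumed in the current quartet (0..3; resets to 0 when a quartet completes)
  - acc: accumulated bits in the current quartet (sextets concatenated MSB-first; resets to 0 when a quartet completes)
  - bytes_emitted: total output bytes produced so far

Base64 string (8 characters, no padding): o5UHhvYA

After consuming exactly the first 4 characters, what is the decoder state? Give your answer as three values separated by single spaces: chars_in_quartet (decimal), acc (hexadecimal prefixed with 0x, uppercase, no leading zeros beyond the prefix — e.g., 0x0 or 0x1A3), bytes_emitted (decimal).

After char 0 ('o'=40): chars_in_quartet=1 acc=0x28 bytes_emitted=0
After char 1 ('5'=57): chars_in_quartet=2 acc=0xA39 bytes_emitted=0
After char 2 ('U'=20): chars_in_quartet=3 acc=0x28E54 bytes_emitted=0
After char 3 ('H'=7): chars_in_quartet=4 acc=0xA39507 -> emit A3 95 07, reset; bytes_emitted=3

Answer: 0 0x0 3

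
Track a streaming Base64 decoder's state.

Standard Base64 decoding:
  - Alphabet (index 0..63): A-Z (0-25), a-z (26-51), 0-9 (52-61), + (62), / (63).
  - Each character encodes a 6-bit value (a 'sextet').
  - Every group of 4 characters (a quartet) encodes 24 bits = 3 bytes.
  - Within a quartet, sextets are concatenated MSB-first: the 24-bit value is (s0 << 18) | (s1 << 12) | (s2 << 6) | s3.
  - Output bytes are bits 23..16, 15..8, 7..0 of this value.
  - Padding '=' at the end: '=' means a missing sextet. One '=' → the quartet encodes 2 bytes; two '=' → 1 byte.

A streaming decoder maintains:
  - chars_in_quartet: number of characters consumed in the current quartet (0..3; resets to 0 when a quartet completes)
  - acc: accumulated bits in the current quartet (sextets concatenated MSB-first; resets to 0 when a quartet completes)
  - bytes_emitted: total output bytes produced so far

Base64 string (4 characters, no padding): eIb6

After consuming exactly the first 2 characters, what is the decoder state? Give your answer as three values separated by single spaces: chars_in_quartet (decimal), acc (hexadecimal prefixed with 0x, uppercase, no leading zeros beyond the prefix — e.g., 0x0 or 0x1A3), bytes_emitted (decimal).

Answer: 2 0x788 0

Derivation:
After char 0 ('e'=30): chars_in_quartet=1 acc=0x1E bytes_emitted=0
After char 1 ('I'=8): chars_in_quartet=2 acc=0x788 bytes_emitted=0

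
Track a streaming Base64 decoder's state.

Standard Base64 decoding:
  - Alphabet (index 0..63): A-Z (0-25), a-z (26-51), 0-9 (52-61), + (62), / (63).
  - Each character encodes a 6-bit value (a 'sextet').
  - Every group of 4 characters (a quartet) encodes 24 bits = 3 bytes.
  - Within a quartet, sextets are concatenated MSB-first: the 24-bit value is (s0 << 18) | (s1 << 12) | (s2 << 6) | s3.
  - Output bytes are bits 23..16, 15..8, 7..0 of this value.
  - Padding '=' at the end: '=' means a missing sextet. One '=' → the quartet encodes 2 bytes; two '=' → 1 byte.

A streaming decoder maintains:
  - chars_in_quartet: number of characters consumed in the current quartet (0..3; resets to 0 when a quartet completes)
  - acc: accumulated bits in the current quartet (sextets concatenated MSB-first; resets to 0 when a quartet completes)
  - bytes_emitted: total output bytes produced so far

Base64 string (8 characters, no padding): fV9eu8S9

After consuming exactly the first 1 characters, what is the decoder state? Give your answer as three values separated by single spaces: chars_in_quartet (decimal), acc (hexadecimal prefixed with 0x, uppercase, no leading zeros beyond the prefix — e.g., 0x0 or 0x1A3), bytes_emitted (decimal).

After char 0 ('f'=31): chars_in_quartet=1 acc=0x1F bytes_emitted=0

Answer: 1 0x1F 0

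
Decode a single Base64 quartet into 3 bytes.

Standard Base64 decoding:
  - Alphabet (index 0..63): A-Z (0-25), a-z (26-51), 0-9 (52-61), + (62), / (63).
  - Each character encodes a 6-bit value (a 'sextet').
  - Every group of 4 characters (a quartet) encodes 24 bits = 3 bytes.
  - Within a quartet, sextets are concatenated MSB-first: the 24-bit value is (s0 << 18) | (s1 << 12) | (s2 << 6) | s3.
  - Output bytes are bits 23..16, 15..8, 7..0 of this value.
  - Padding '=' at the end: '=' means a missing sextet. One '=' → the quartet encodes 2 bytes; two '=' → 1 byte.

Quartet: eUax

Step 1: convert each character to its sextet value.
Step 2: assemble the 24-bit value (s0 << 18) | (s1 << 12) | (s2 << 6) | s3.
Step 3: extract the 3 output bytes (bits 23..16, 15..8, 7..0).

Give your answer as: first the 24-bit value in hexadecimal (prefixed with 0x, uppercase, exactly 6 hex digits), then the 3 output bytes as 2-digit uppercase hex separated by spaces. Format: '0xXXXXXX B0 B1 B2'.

Sextets: e=30, U=20, a=26, x=49
24-bit: (30<<18) | (20<<12) | (26<<6) | 49
      = 0x780000 | 0x014000 | 0x000680 | 0x000031
      = 0x7946B1
Bytes: (v>>16)&0xFF=79, (v>>8)&0xFF=46, v&0xFF=B1

Answer: 0x7946B1 79 46 B1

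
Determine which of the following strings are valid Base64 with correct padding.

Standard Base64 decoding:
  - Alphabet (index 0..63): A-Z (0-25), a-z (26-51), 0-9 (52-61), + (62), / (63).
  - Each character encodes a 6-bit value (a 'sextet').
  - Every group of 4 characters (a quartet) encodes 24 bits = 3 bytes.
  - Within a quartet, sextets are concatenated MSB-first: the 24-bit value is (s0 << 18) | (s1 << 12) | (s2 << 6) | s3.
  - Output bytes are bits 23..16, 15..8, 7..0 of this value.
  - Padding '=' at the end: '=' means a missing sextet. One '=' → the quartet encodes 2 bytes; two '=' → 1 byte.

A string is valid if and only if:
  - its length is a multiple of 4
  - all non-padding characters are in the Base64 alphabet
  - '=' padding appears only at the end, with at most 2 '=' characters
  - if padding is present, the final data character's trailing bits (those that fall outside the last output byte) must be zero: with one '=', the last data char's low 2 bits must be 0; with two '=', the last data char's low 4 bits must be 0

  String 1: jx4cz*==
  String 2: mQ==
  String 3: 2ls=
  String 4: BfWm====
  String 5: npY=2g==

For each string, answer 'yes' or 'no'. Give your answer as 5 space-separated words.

Answer: no yes yes no no

Derivation:
String 1: 'jx4cz*==' → invalid (bad char(s): ['*'])
String 2: 'mQ==' → valid
String 3: '2ls=' → valid
String 4: 'BfWm====' → invalid (4 pad chars (max 2))
String 5: 'npY=2g==' → invalid (bad char(s): ['=']; '=' in middle)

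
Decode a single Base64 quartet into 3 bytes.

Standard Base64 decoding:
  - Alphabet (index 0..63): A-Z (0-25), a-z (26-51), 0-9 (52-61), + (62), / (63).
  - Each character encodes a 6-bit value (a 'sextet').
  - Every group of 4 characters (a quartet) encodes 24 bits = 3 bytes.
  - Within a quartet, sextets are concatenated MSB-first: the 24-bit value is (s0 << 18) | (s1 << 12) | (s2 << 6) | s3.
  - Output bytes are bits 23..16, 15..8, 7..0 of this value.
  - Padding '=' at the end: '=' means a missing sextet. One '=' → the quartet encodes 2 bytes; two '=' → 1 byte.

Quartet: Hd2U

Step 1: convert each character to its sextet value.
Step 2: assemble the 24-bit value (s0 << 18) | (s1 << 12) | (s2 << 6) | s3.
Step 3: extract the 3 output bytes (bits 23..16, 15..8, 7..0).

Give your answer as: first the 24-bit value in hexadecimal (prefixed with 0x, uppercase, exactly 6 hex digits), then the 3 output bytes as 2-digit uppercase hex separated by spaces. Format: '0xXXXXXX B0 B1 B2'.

Sextets: H=7, d=29, 2=54, U=20
24-bit: (7<<18) | (29<<12) | (54<<6) | 20
      = 0x1C0000 | 0x01D000 | 0x000D80 | 0x000014
      = 0x1DDD94
Bytes: (v>>16)&0xFF=1D, (v>>8)&0xFF=DD, v&0xFF=94

Answer: 0x1DDD94 1D DD 94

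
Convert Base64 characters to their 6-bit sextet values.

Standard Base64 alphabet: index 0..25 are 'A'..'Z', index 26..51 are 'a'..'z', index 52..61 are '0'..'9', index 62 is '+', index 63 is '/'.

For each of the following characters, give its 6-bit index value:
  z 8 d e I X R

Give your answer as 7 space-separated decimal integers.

'z': a..z range, 26 + ord('z') − ord('a') = 51
'8': 0..9 range, 52 + ord('8') − ord('0') = 60
'd': a..z range, 26 + ord('d') − ord('a') = 29
'e': a..z range, 26 + ord('e') − ord('a') = 30
'I': A..Z range, ord('I') − ord('A') = 8
'X': A..Z range, ord('X') − ord('A') = 23
'R': A..Z range, ord('R') − ord('A') = 17

Answer: 51 60 29 30 8 23 17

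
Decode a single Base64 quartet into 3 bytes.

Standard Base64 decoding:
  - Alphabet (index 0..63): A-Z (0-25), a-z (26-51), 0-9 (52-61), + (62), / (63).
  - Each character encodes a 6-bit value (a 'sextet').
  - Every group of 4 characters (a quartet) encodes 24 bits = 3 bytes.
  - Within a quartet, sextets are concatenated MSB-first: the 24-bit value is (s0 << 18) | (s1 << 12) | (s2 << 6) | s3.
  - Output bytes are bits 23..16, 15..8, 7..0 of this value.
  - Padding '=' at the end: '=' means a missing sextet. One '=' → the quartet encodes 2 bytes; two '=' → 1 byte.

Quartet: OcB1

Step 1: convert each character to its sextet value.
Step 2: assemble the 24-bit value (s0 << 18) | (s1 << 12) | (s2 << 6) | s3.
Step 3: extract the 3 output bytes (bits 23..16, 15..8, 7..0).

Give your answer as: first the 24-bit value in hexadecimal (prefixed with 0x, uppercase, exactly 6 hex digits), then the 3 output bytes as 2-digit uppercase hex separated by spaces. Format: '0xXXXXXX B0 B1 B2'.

Answer: 0x39C075 39 C0 75

Derivation:
Sextets: O=14, c=28, B=1, 1=53
24-bit: (14<<18) | (28<<12) | (1<<6) | 53
      = 0x380000 | 0x01C000 | 0x000040 | 0x000035
      = 0x39C075
Bytes: (v>>16)&0xFF=39, (v>>8)&0xFF=C0, v&0xFF=75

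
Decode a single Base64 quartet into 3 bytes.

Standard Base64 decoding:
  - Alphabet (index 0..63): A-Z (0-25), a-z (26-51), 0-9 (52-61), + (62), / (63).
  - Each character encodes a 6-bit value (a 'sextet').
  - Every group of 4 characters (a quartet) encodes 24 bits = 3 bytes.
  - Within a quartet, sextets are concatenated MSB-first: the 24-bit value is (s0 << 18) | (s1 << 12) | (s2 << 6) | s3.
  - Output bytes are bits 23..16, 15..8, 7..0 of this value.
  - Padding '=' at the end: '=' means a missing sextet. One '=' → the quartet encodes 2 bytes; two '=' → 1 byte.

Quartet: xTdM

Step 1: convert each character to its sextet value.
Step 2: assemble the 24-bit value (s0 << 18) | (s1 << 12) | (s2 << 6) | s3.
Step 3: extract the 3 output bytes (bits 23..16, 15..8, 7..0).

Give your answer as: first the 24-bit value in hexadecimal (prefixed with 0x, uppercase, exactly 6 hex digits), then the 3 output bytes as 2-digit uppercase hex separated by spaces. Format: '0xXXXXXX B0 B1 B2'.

Answer: 0xC5374C C5 37 4C

Derivation:
Sextets: x=49, T=19, d=29, M=12
24-bit: (49<<18) | (19<<12) | (29<<6) | 12
      = 0xC40000 | 0x013000 | 0x000740 | 0x00000C
      = 0xC5374C
Bytes: (v>>16)&0xFF=C5, (v>>8)&0xFF=37, v&0xFF=4C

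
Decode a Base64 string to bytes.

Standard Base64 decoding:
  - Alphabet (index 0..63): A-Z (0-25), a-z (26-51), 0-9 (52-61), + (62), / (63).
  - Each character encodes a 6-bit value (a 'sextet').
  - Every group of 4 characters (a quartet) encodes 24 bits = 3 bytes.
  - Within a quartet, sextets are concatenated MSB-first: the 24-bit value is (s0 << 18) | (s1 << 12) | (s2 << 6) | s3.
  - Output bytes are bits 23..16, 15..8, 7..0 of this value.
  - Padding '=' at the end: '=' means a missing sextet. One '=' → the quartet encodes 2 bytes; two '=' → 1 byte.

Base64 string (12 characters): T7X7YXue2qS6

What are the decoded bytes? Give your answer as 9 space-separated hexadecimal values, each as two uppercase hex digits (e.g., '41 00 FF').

Answer: 4F B5 FB 61 7B 9E DA A4 BA

Derivation:
After char 0 ('T'=19): chars_in_quartet=1 acc=0x13 bytes_emitted=0
After char 1 ('7'=59): chars_in_quartet=2 acc=0x4FB bytes_emitted=0
After char 2 ('X'=23): chars_in_quartet=3 acc=0x13ED7 bytes_emitted=0
After char 3 ('7'=59): chars_in_quartet=4 acc=0x4FB5FB -> emit 4F B5 FB, reset; bytes_emitted=3
After char 4 ('Y'=24): chars_in_quartet=1 acc=0x18 bytes_emitted=3
After char 5 ('X'=23): chars_in_quartet=2 acc=0x617 bytes_emitted=3
After char 6 ('u'=46): chars_in_quartet=3 acc=0x185EE bytes_emitted=3
After char 7 ('e'=30): chars_in_quartet=4 acc=0x617B9E -> emit 61 7B 9E, reset; bytes_emitted=6
After char 8 ('2'=54): chars_in_quartet=1 acc=0x36 bytes_emitted=6
After char 9 ('q'=42): chars_in_quartet=2 acc=0xDAA bytes_emitted=6
After char 10 ('S'=18): chars_in_quartet=3 acc=0x36A92 bytes_emitted=6
After char 11 ('6'=58): chars_in_quartet=4 acc=0xDAA4BA -> emit DA A4 BA, reset; bytes_emitted=9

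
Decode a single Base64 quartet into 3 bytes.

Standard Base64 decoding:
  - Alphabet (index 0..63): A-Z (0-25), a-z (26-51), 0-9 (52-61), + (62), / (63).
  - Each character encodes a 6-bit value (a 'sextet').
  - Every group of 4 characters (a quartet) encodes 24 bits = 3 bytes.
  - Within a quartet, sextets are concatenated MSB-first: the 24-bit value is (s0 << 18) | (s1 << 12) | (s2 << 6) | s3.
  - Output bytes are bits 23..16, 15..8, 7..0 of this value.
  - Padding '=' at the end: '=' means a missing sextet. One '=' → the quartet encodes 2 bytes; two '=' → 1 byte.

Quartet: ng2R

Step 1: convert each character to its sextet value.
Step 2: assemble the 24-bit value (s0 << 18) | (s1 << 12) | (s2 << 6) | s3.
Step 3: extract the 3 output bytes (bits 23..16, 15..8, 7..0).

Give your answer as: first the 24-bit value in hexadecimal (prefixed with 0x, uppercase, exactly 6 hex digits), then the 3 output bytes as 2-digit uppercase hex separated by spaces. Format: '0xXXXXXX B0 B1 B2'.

Answer: 0x9E0D91 9E 0D 91

Derivation:
Sextets: n=39, g=32, 2=54, R=17
24-bit: (39<<18) | (32<<12) | (54<<6) | 17
      = 0x9C0000 | 0x020000 | 0x000D80 | 0x000011
      = 0x9E0D91
Bytes: (v>>16)&0xFF=9E, (v>>8)&0xFF=0D, v&0xFF=91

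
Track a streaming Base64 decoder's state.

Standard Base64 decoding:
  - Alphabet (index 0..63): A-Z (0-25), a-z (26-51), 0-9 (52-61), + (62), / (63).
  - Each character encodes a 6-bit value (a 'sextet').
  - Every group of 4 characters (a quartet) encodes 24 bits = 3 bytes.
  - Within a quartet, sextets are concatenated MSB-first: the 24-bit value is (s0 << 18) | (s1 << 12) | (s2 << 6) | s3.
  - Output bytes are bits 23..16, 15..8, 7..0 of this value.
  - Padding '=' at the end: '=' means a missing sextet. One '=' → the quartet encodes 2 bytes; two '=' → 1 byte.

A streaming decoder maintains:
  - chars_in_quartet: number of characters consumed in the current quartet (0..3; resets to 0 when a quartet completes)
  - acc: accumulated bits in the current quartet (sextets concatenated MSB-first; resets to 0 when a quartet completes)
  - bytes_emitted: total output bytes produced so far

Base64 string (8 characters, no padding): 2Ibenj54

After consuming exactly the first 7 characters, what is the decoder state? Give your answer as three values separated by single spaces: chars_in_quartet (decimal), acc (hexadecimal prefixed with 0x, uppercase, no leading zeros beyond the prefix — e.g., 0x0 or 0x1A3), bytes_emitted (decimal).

After char 0 ('2'=54): chars_in_quartet=1 acc=0x36 bytes_emitted=0
After char 1 ('I'=8): chars_in_quartet=2 acc=0xD88 bytes_emitted=0
After char 2 ('b'=27): chars_in_quartet=3 acc=0x3621B bytes_emitted=0
After char 3 ('e'=30): chars_in_quartet=4 acc=0xD886DE -> emit D8 86 DE, reset; bytes_emitted=3
After char 4 ('n'=39): chars_in_quartet=1 acc=0x27 bytes_emitted=3
After char 5 ('j'=35): chars_in_quartet=2 acc=0x9E3 bytes_emitted=3
After char 6 ('5'=57): chars_in_quartet=3 acc=0x278F9 bytes_emitted=3

Answer: 3 0x278F9 3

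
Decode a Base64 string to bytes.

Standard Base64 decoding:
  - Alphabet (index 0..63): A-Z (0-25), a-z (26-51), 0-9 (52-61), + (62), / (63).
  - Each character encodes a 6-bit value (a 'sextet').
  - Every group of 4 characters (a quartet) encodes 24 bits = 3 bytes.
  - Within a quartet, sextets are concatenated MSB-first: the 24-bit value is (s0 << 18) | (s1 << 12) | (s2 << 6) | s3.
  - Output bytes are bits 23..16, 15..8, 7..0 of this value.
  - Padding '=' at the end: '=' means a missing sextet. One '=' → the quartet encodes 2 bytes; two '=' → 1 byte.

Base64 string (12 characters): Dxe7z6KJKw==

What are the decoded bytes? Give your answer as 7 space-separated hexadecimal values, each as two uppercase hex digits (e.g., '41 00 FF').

After char 0 ('D'=3): chars_in_quartet=1 acc=0x3 bytes_emitted=0
After char 1 ('x'=49): chars_in_quartet=2 acc=0xF1 bytes_emitted=0
After char 2 ('e'=30): chars_in_quartet=3 acc=0x3C5E bytes_emitted=0
After char 3 ('7'=59): chars_in_quartet=4 acc=0xF17BB -> emit 0F 17 BB, reset; bytes_emitted=3
After char 4 ('z'=51): chars_in_quartet=1 acc=0x33 bytes_emitted=3
After char 5 ('6'=58): chars_in_quartet=2 acc=0xCFA bytes_emitted=3
After char 6 ('K'=10): chars_in_quartet=3 acc=0x33E8A bytes_emitted=3
After char 7 ('J'=9): chars_in_quartet=4 acc=0xCFA289 -> emit CF A2 89, reset; bytes_emitted=6
After char 8 ('K'=10): chars_in_quartet=1 acc=0xA bytes_emitted=6
After char 9 ('w'=48): chars_in_quartet=2 acc=0x2B0 bytes_emitted=6
Padding '==': partial quartet acc=0x2B0 -> emit 2B; bytes_emitted=7

Answer: 0F 17 BB CF A2 89 2B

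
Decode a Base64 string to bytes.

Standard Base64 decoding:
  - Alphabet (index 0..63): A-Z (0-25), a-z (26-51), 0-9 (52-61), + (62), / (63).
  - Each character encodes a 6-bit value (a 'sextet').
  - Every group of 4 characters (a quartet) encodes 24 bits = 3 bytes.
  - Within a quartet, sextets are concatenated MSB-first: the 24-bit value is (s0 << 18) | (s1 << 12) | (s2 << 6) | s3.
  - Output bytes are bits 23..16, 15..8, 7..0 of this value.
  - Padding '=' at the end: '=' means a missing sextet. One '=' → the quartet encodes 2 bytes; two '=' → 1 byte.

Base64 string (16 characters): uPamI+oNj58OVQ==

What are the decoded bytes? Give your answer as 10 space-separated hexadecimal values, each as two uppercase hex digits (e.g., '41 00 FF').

Answer: B8 F6 A6 23 EA 0D 8F 9F 0E 55

Derivation:
After char 0 ('u'=46): chars_in_quartet=1 acc=0x2E bytes_emitted=0
After char 1 ('P'=15): chars_in_quartet=2 acc=0xB8F bytes_emitted=0
After char 2 ('a'=26): chars_in_quartet=3 acc=0x2E3DA bytes_emitted=0
After char 3 ('m'=38): chars_in_quartet=4 acc=0xB8F6A6 -> emit B8 F6 A6, reset; bytes_emitted=3
After char 4 ('I'=8): chars_in_quartet=1 acc=0x8 bytes_emitted=3
After char 5 ('+'=62): chars_in_quartet=2 acc=0x23E bytes_emitted=3
After char 6 ('o'=40): chars_in_quartet=3 acc=0x8FA8 bytes_emitted=3
After char 7 ('N'=13): chars_in_quartet=4 acc=0x23EA0D -> emit 23 EA 0D, reset; bytes_emitted=6
After char 8 ('j'=35): chars_in_quartet=1 acc=0x23 bytes_emitted=6
After char 9 ('5'=57): chars_in_quartet=2 acc=0x8F9 bytes_emitted=6
After char 10 ('8'=60): chars_in_quartet=3 acc=0x23E7C bytes_emitted=6
After char 11 ('O'=14): chars_in_quartet=4 acc=0x8F9F0E -> emit 8F 9F 0E, reset; bytes_emitted=9
After char 12 ('V'=21): chars_in_quartet=1 acc=0x15 bytes_emitted=9
After char 13 ('Q'=16): chars_in_quartet=2 acc=0x550 bytes_emitted=9
Padding '==': partial quartet acc=0x550 -> emit 55; bytes_emitted=10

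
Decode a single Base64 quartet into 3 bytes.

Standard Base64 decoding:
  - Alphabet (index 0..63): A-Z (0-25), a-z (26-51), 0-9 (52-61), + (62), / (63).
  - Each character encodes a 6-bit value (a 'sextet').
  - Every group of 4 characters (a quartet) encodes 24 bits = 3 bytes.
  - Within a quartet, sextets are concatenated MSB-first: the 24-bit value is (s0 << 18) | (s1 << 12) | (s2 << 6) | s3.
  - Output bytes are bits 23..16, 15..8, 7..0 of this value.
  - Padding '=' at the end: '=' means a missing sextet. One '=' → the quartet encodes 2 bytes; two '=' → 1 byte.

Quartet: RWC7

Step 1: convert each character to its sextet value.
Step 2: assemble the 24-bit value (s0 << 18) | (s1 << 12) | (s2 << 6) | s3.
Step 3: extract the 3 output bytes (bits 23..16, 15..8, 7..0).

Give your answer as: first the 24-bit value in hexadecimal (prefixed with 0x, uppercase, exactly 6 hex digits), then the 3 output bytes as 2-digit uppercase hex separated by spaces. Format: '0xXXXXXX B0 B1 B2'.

Answer: 0x4560BB 45 60 BB

Derivation:
Sextets: R=17, W=22, C=2, 7=59
24-bit: (17<<18) | (22<<12) | (2<<6) | 59
      = 0x440000 | 0x016000 | 0x000080 | 0x00003B
      = 0x4560BB
Bytes: (v>>16)&0xFF=45, (v>>8)&0xFF=60, v&0xFF=BB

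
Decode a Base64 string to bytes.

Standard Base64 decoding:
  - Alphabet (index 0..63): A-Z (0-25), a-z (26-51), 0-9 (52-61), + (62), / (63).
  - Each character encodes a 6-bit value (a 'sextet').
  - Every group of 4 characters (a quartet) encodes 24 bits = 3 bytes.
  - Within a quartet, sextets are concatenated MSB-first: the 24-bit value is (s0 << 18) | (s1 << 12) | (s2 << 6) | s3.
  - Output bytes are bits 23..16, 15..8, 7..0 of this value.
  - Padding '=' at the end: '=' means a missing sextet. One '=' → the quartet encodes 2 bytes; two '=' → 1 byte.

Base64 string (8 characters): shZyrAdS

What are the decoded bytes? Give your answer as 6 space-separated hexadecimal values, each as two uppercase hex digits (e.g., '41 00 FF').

Answer: B2 16 72 AC 07 52

Derivation:
After char 0 ('s'=44): chars_in_quartet=1 acc=0x2C bytes_emitted=0
After char 1 ('h'=33): chars_in_quartet=2 acc=0xB21 bytes_emitted=0
After char 2 ('Z'=25): chars_in_quartet=3 acc=0x2C859 bytes_emitted=0
After char 3 ('y'=50): chars_in_quartet=4 acc=0xB21672 -> emit B2 16 72, reset; bytes_emitted=3
After char 4 ('r'=43): chars_in_quartet=1 acc=0x2B bytes_emitted=3
After char 5 ('A'=0): chars_in_quartet=2 acc=0xAC0 bytes_emitted=3
After char 6 ('d'=29): chars_in_quartet=3 acc=0x2B01D bytes_emitted=3
After char 7 ('S'=18): chars_in_quartet=4 acc=0xAC0752 -> emit AC 07 52, reset; bytes_emitted=6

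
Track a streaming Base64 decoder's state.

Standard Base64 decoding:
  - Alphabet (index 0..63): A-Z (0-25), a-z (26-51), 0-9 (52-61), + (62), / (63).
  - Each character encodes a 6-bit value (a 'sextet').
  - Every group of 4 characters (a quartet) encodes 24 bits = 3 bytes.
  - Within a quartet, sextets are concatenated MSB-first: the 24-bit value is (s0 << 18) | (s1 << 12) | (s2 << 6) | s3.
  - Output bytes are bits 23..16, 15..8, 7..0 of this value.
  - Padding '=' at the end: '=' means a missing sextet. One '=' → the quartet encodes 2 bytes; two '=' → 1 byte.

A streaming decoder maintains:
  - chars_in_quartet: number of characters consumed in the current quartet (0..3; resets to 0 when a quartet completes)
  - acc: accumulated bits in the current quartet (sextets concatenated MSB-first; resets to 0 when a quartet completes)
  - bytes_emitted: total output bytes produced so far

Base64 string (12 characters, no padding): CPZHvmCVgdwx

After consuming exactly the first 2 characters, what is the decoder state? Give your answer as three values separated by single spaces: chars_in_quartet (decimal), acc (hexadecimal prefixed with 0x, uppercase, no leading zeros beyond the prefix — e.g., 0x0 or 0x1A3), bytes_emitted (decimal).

After char 0 ('C'=2): chars_in_quartet=1 acc=0x2 bytes_emitted=0
After char 1 ('P'=15): chars_in_quartet=2 acc=0x8F bytes_emitted=0

Answer: 2 0x8F 0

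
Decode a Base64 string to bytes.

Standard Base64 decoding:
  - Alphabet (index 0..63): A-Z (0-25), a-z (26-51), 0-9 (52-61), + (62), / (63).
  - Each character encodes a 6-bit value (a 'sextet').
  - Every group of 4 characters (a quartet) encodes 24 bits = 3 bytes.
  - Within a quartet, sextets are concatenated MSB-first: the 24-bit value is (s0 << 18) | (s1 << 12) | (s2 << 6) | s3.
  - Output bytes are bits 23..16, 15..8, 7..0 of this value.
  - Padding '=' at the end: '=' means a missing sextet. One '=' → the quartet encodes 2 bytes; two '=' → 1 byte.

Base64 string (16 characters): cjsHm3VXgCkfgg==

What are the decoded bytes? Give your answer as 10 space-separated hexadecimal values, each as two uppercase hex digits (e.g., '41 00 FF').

Answer: 72 3B 07 9B 75 57 80 29 1F 82

Derivation:
After char 0 ('c'=28): chars_in_quartet=1 acc=0x1C bytes_emitted=0
After char 1 ('j'=35): chars_in_quartet=2 acc=0x723 bytes_emitted=0
After char 2 ('s'=44): chars_in_quartet=3 acc=0x1C8EC bytes_emitted=0
After char 3 ('H'=7): chars_in_quartet=4 acc=0x723B07 -> emit 72 3B 07, reset; bytes_emitted=3
After char 4 ('m'=38): chars_in_quartet=1 acc=0x26 bytes_emitted=3
After char 5 ('3'=55): chars_in_quartet=2 acc=0x9B7 bytes_emitted=3
After char 6 ('V'=21): chars_in_quartet=3 acc=0x26DD5 bytes_emitted=3
After char 7 ('X'=23): chars_in_quartet=4 acc=0x9B7557 -> emit 9B 75 57, reset; bytes_emitted=6
After char 8 ('g'=32): chars_in_quartet=1 acc=0x20 bytes_emitted=6
After char 9 ('C'=2): chars_in_quartet=2 acc=0x802 bytes_emitted=6
After char 10 ('k'=36): chars_in_quartet=3 acc=0x200A4 bytes_emitted=6
After char 11 ('f'=31): chars_in_quartet=4 acc=0x80291F -> emit 80 29 1F, reset; bytes_emitted=9
After char 12 ('g'=32): chars_in_quartet=1 acc=0x20 bytes_emitted=9
After char 13 ('g'=32): chars_in_quartet=2 acc=0x820 bytes_emitted=9
Padding '==': partial quartet acc=0x820 -> emit 82; bytes_emitted=10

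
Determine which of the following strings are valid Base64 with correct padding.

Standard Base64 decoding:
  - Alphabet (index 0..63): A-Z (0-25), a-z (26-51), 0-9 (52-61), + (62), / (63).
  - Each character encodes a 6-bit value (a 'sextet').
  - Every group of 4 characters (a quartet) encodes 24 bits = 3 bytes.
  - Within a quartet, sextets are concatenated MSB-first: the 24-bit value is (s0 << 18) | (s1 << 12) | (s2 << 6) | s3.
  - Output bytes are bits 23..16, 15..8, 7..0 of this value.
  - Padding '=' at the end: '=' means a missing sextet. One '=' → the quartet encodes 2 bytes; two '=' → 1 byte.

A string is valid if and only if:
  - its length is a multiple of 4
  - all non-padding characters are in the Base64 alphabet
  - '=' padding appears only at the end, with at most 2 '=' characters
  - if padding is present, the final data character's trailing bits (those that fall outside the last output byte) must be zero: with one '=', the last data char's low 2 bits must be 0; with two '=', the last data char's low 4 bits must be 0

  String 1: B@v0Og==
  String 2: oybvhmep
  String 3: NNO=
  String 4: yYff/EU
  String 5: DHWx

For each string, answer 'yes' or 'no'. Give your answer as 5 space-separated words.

Answer: no yes no no yes

Derivation:
String 1: 'B@v0Og==' → invalid (bad char(s): ['@'])
String 2: 'oybvhmep' → valid
String 3: 'NNO=' → invalid (bad trailing bits)
String 4: 'yYff/EU' → invalid (len=7 not mult of 4)
String 5: 'DHWx' → valid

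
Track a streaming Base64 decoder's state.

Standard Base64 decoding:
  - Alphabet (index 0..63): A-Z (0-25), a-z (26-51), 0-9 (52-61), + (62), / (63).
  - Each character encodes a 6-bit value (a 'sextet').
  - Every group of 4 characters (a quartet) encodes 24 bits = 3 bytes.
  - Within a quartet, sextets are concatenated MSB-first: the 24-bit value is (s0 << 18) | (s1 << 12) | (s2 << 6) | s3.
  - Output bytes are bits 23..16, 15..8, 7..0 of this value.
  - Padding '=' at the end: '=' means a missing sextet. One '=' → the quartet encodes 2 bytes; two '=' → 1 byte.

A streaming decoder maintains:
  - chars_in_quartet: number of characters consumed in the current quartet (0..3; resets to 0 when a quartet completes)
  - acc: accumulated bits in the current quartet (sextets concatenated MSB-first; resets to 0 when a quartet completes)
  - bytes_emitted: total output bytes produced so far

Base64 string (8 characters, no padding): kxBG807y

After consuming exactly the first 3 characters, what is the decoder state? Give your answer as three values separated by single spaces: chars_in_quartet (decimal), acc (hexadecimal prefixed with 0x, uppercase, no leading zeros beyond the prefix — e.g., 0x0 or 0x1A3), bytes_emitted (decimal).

Answer: 3 0x24C41 0

Derivation:
After char 0 ('k'=36): chars_in_quartet=1 acc=0x24 bytes_emitted=0
After char 1 ('x'=49): chars_in_quartet=2 acc=0x931 bytes_emitted=0
After char 2 ('B'=1): chars_in_quartet=3 acc=0x24C41 bytes_emitted=0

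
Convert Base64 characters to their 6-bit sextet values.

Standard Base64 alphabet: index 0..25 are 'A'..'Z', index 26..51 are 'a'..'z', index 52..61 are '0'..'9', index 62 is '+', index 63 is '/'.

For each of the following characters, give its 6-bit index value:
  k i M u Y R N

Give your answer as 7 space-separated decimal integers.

Answer: 36 34 12 46 24 17 13

Derivation:
'k': a..z range, 26 + ord('k') − ord('a') = 36
'i': a..z range, 26 + ord('i') − ord('a') = 34
'M': A..Z range, ord('M') − ord('A') = 12
'u': a..z range, 26 + ord('u') − ord('a') = 46
'Y': A..Z range, ord('Y') − ord('A') = 24
'R': A..Z range, ord('R') − ord('A') = 17
'N': A..Z range, ord('N') − ord('A') = 13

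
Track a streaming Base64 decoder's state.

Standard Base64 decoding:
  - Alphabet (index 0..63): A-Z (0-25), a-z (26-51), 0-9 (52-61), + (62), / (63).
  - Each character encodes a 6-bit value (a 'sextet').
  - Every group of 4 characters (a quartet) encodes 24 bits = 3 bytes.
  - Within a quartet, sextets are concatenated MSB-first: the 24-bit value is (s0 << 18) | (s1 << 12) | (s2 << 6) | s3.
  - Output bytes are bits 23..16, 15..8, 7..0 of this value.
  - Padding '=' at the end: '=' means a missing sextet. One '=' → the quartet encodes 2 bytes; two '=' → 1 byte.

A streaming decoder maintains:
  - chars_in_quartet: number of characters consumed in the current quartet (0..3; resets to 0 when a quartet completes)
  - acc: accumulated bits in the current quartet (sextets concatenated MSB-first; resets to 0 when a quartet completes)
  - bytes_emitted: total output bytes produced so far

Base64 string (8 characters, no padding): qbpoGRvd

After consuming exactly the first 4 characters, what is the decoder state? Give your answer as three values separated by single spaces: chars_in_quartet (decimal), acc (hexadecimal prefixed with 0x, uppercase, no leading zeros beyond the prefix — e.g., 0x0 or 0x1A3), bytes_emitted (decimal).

Answer: 0 0x0 3

Derivation:
After char 0 ('q'=42): chars_in_quartet=1 acc=0x2A bytes_emitted=0
After char 1 ('b'=27): chars_in_quartet=2 acc=0xA9B bytes_emitted=0
After char 2 ('p'=41): chars_in_quartet=3 acc=0x2A6E9 bytes_emitted=0
After char 3 ('o'=40): chars_in_quartet=4 acc=0xA9BA68 -> emit A9 BA 68, reset; bytes_emitted=3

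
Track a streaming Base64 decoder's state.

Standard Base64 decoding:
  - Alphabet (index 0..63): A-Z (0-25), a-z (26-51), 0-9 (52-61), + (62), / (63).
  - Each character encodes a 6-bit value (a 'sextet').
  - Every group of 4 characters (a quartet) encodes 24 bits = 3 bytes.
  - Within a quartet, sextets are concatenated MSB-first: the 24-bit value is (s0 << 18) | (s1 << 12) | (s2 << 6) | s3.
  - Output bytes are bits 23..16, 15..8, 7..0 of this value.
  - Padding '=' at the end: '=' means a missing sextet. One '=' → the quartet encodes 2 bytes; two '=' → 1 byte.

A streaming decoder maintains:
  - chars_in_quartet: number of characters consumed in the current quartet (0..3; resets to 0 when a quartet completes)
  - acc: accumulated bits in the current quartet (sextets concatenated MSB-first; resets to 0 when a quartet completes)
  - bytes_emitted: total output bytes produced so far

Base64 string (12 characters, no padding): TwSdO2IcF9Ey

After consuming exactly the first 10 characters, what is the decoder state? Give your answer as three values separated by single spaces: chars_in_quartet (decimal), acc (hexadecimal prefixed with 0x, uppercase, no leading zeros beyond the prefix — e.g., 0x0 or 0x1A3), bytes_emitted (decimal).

Answer: 2 0x17D 6

Derivation:
After char 0 ('T'=19): chars_in_quartet=1 acc=0x13 bytes_emitted=0
After char 1 ('w'=48): chars_in_quartet=2 acc=0x4F0 bytes_emitted=0
After char 2 ('S'=18): chars_in_quartet=3 acc=0x13C12 bytes_emitted=0
After char 3 ('d'=29): chars_in_quartet=4 acc=0x4F049D -> emit 4F 04 9D, reset; bytes_emitted=3
After char 4 ('O'=14): chars_in_quartet=1 acc=0xE bytes_emitted=3
After char 5 ('2'=54): chars_in_quartet=2 acc=0x3B6 bytes_emitted=3
After char 6 ('I'=8): chars_in_quartet=3 acc=0xED88 bytes_emitted=3
After char 7 ('c'=28): chars_in_quartet=4 acc=0x3B621C -> emit 3B 62 1C, reset; bytes_emitted=6
After char 8 ('F'=5): chars_in_quartet=1 acc=0x5 bytes_emitted=6
After char 9 ('9'=61): chars_in_quartet=2 acc=0x17D bytes_emitted=6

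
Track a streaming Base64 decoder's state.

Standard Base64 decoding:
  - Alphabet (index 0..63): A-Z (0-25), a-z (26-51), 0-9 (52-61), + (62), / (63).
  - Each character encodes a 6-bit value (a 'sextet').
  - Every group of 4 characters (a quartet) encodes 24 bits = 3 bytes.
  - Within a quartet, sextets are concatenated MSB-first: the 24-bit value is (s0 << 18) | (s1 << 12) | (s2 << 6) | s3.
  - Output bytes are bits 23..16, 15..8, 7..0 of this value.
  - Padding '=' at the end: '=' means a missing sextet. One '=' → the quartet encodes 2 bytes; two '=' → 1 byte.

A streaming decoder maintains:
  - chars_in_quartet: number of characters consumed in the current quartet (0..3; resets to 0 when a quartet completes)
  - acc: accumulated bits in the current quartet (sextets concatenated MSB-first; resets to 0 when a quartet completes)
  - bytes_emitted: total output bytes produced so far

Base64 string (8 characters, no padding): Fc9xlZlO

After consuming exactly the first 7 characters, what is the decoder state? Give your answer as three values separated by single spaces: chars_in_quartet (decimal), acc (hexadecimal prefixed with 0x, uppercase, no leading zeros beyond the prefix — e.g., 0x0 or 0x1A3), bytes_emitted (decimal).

Answer: 3 0x25665 3

Derivation:
After char 0 ('F'=5): chars_in_quartet=1 acc=0x5 bytes_emitted=0
After char 1 ('c'=28): chars_in_quartet=2 acc=0x15C bytes_emitted=0
After char 2 ('9'=61): chars_in_quartet=3 acc=0x573D bytes_emitted=0
After char 3 ('x'=49): chars_in_quartet=4 acc=0x15CF71 -> emit 15 CF 71, reset; bytes_emitted=3
After char 4 ('l'=37): chars_in_quartet=1 acc=0x25 bytes_emitted=3
After char 5 ('Z'=25): chars_in_quartet=2 acc=0x959 bytes_emitted=3
After char 6 ('l'=37): chars_in_quartet=3 acc=0x25665 bytes_emitted=3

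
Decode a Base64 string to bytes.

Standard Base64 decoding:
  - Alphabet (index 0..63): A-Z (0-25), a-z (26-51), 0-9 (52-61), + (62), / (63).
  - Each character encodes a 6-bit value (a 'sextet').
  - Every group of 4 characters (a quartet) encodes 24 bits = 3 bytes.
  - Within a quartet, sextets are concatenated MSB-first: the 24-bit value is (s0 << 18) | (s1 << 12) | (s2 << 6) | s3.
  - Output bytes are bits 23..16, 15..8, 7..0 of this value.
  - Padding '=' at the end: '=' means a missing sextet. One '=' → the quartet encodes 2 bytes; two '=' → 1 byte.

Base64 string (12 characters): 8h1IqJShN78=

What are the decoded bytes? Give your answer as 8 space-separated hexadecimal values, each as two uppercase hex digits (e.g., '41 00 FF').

After char 0 ('8'=60): chars_in_quartet=1 acc=0x3C bytes_emitted=0
After char 1 ('h'=33): chars_in_quartet=2 acc=0xF21 bytes_emitted=0
After char 2 ('1'=53): chars_in_quartet=3 acc=0x3C875 bytes_emitted=0
After char 3 ('I'=8): chars_in_quartet=4 acc=0xF21D48 -> emit F2 1D 48, reset; bytes_emitted=3
After char 4 ('q'=42): chars_in_quartet=1 acc=0x2A bytes_emitted=3
After char 5 ('J'=9): chars_in_quartet=2 acc=0xA89 bytes_emitted=3
After char 6 ('S'=18): chars_in_quartet=3 acc=0x2A252 bytes_emitted=3
After char 7 ('h'=33): chars_in_quartet=4 acc=0xA894A1 -> emit A8 94 A1, reset; bytes_emitted=6
After char 8 ('N'=13): chars_in_quartet=1 acc=0xD bytes_emitted=6
After char 9 ('7'=59): chars_in_quartet=2 acc=0x37B bytes_emitted=6
After char 10 ('8'=60): chars_in_quartet=3 acc=0xDEFC bytes_emitted=6
Padding '=': partial quartet acc=0xDEFC -> emit 37 BF; bytes_emitted=8

Answer: F2 1D 48 A8 94 A1 37 BF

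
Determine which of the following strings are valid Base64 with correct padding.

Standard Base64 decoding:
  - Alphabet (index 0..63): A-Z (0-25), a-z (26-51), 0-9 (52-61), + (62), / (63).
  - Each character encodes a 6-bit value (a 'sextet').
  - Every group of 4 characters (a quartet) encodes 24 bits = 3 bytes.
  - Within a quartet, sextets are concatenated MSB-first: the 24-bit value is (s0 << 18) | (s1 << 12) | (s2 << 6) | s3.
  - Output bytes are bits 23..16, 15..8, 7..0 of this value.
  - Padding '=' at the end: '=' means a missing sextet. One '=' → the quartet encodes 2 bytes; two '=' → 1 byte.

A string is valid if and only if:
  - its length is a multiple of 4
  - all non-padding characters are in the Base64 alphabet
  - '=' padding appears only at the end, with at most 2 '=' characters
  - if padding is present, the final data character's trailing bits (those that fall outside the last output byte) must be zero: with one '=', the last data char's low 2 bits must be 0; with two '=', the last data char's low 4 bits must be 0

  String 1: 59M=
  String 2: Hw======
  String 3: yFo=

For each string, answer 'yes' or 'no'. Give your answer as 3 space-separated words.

String 1: '59M=' → valid
String 2: 'Hw======' → invalid (6 pad chars (max 2))
String 3: 'yFo=' → valid

Answer: yes no yes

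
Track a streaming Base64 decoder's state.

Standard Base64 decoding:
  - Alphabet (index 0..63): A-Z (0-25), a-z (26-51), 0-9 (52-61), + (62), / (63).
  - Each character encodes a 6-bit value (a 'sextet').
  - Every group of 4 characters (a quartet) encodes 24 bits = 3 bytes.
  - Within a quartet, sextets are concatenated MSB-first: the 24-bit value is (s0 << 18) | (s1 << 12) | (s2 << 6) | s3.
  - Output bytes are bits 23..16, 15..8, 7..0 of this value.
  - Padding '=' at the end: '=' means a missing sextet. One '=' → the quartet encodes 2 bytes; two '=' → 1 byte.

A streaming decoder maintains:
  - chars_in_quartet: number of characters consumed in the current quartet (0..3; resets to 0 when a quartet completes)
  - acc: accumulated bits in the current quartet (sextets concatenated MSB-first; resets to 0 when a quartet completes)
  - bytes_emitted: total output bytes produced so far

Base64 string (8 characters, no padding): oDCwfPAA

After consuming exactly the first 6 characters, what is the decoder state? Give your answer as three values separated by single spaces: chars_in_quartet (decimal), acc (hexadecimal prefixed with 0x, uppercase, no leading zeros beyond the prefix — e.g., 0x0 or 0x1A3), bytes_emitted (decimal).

Answer: 2 0x7CF 3

Derivation:
After char 0 ('o'=40): chars_in_quartet=1 acc=0x28 bytes_emitted=0
After char 1 ('D'=3): chars_in_quartet=2 acc=0xA03 bytes_emitted=0
After char 2 ('C'=2): chars_in_quartet=3 acc=0x280C2 bytes_emitted=0
After char 3 ('w'=48): chars_in_quartet=4 acc=0xA030B0 -> emit A0 30 B0, reset; bytes_emitted=3
After char 4 ('f'=31): chars_in_quartet=1 acc=0x1F bytes_emitted=3
After char 5 ('P'=15): chars_in_quartet=2 acc=0x7CF bytes_emitted=3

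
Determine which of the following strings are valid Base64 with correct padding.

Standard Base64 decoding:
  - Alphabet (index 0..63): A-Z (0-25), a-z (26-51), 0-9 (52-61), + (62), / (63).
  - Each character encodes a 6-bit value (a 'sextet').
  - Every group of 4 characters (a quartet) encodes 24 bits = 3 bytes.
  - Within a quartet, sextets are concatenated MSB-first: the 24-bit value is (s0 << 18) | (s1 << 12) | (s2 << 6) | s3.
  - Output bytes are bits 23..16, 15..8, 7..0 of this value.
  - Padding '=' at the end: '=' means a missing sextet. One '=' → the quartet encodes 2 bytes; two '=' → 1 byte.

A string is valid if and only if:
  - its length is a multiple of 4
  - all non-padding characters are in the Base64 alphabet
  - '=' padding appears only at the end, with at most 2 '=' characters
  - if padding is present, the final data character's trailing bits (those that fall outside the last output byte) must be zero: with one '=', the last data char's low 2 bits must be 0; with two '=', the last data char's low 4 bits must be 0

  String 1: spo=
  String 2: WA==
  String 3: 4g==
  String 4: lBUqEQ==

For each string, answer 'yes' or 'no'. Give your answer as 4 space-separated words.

Answer: yes yes yes yes

Derivation:
String 1: 'spo=' → valid
String 2: 'WA==' → valid
String 3: '4g==' → valid
String 4: 'lBUqEQ==' → valid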